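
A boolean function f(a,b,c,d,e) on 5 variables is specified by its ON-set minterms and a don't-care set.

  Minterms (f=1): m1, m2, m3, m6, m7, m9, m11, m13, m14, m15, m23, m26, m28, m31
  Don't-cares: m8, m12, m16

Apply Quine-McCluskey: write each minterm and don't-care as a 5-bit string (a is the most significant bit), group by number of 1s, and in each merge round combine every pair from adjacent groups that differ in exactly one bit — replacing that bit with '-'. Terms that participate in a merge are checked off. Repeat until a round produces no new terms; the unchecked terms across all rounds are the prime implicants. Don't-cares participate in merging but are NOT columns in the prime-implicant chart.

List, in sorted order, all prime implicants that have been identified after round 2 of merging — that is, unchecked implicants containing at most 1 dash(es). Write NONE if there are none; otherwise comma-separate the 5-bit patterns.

Round 0: 00001✓ 00010✓ 00011✓ 00110✓ 00111✓ 01000✓ 01001✓ 01011✓ 01100✓ 01101✓ 01110✓ 01111✓ 10000 10111✓ 11010 11100✓ 11111✓
Round 1: -0111✓ -1100 -1111✓ 0-001✓ 0-011✓ 0-110✓ 0-111✓ 00-10✓ 00-11✓ 000-1✓ 0001-✓ 0011-✓ 01-00✓ 01-01✓ 01-11✓ 010-1✓ 0100-✓ 011-0✓ 011-1✓ 0110-✓ 0111-✓ 1-111✓
Round 2: --111 0--11 0-0-1 0-11- 00-1- 01--1 01-0- 011--
PIs = {--111, -1100, 0--11, 0-0-1, 0-11-, 00-1-, 01--1, 01-0-, 011--, 10000, 11010}

-1100, 10000, 11010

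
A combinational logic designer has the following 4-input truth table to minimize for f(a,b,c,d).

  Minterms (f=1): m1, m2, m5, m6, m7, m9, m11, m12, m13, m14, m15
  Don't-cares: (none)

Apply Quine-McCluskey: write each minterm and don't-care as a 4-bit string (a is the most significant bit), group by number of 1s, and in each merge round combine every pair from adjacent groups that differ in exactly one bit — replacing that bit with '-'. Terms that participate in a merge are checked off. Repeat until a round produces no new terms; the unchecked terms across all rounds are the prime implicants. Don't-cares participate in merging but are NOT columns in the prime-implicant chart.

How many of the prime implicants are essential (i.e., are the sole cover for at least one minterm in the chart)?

Round 0: 0001✓ 0010✓ 0101✓ 0110✓ 0111✓ 1001✓ 1011✓ 1100✓ 1101✓ 1110✓ 1111✓
Round 1: -001✓ -101✓ -110✓ -111✓ 0-01✓ 0-10 01-1✓ 011-✓ 1-01✓ 1-11✓ 10-1✓ 11-0✓ 11-1✓ 110-✓ 111-✓
Round 2: --01 -1-1 -11- 1--1 11--
PIs = {--01, -1-1, -11-, 0-10, 1--1, 11--}
Coverage chart:
  m1: --01 ←essential
  m2: 0-10 ←essential
  m5: --01,-1-1
  m6: -11-,0-10
  m7: -1-1,-11-
  m9: --01,1--1
  m11: 1--1 ←essential
  m12: 11-- ←essential
  m13: --01,-1-1,1--1,11--
  m14: -11-,11--
  m15: -1-1,-11-,1--1,11--
Essential: --01, 0-10, 1--1, 11--

4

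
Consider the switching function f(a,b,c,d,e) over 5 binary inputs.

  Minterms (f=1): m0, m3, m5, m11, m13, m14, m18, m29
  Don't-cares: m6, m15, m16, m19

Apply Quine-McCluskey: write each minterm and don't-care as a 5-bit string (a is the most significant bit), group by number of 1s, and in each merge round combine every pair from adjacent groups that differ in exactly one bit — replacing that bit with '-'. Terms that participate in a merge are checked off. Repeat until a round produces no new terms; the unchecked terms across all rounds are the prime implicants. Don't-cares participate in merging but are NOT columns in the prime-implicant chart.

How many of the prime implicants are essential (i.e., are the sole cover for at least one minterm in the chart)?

3

[col 0] 00000*, 00011*, 00101*, 00110*, 01011*, 01101*, 01110*, 01111*, 10000*, 10010*, 10011*, 11101*
[col 1] -0000, -0011, -1101, 0-011, 0-101, 0-110, 01-11, 011-1, 0111-, 100-0, 1001-
Prime implicants: -0000, -0011, -1101, 0-011, 0-101, 0-110, 01-11, 011-1, 0111-, 100-0, 1001-
PI chart (minterm → PIs covering it):
  0 | -0000  (sole → essential)
  3 | -0011,0-011
  5 | 0-101  (sole → essential)
  11 | 0-011,01-11
  13 | -1101,0-101,011-1
  14 | 0-110,0111-
  18 | 100-0,1001-
  29 | -1101  (sole → essential)
Essential prime implicants: -0000, -1101, 0-101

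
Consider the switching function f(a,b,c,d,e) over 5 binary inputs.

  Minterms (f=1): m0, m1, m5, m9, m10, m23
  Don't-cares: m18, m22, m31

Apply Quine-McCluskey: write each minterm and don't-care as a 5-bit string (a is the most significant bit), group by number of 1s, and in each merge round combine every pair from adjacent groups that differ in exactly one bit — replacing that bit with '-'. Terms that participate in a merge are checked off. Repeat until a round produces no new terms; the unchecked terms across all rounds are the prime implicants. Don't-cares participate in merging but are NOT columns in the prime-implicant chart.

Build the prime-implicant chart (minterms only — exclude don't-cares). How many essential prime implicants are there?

4

Round 0: 00000✓ 00001✓ 00101✓ 01001✓ 01010 10010✓ 10110✓ 10111✓ 11111✓
Round 1: 0-001 00-01 0000- 1-111 10-10 1011-
PIs = {0-001, 00-01, 0000-, 01010, 1-111, 10-10, 1011-}
Coverage chart:
  m0: 0000- ←essential
  m1: 0-001,00-01,0000-
  m5: 00-01 ←essential
  m9: 0-001 ←essential
  m10: 01010 ←essential
  m23: 1-111,1011-
Essential: 0-001, 00-01, 0000-, 01010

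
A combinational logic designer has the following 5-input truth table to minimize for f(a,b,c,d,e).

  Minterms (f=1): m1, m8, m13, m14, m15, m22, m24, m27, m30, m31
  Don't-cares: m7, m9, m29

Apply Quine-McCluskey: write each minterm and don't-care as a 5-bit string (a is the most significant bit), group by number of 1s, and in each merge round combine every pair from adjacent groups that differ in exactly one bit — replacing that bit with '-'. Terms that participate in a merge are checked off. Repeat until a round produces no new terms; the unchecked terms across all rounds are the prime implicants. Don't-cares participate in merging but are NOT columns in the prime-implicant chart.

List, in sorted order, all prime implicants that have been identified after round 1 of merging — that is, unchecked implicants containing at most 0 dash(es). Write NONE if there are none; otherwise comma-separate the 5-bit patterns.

[col 0] 00001*, 00111*, 01000*, 01001*, 01101*, 01110*, 01111*, 10110*, 11000*, 11011*, 11101*, 11110*, 11111*
[col 1] -1000, -1101*, -1110*, -1111*, 0-001, 0-111, 01-01, 0100-, 011-1*, 0111-*, 1-110, 11-11, 111-1*, 1111-*
[col 2] -11-1, -111-
Prime implicants: -1000, -11-1, -111-, 0-001, 0-111, 01-01, 0100-, 1-110, 11-11

NONE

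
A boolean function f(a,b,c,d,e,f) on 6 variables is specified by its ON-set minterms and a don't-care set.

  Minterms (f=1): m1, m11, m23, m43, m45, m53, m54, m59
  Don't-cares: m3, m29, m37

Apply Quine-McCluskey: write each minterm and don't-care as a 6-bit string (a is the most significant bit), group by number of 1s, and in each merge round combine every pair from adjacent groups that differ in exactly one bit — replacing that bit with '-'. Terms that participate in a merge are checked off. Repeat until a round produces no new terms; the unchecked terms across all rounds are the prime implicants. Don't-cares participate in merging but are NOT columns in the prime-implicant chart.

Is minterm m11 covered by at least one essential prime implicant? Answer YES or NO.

NO

Round 0: 000001✓ 000011✓ 001011✓ 010111 011101 100101✓ 101011✓ 101101✓ 110101✓ 110110 111011✓
Round 1: -01011 00-011 0000-1 1-0101 1-1011 10-101
PIs = {-01011, 00-011, 0000-1, 010111, 011101, 1-0101, 1-1011, 10-101, 110110}
Coverage chart:
  m1: 0000-1 ←essential
  m11: -01011,00-011
  m23: 010111 ←essential
  m43: -01011,1-1011
  m45: 10-101 ←essential
  m53: 1-0101 ←essential
  m54: 110110 ←essential
  m59: 1-1011 ←essential
Essential: 0000-1, 010111, 1-0101, 1-1011, 10-101, 110110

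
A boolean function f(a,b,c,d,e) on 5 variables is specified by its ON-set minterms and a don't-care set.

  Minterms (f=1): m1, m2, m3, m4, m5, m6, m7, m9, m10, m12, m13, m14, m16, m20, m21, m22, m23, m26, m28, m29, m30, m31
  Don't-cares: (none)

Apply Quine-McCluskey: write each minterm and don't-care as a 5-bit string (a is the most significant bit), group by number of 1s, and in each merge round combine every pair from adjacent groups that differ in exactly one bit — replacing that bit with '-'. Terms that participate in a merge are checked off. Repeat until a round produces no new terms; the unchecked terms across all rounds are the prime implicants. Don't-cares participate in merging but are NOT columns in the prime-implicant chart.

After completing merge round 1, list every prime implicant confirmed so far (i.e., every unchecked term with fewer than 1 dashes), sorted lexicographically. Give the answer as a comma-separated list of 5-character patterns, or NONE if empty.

size-2^0 implicants → 00001(✓)  00010(✓)  00011(✓)  00100(✓)  00101(✓)  00110(✓)  00111(✓)  01001(✓)  01010(✓)  01100(✓)  01101(✓)  01110(✓)  10000(✓)  10100(✓)  10101(✓)  10110(✓)  10111(✓)  11010(✓)  11100(✓)  11101(✓)  11110(✓)  11111(✓)
size-2^1 implicants → -0100(✓)  -0101(✓)  -0110(✓)  -0111(✓)  -1010(✓)  -1100(✓)  -1101(✓)  -1110(✓)  0-001(✓)  0-010(✓)  0-100(✓)  0-101(✓)  0-110(✓)  00-01(✓)  00-10(✓)  00-11(✓)  000-1(✓)  0001-(✓)  001-0(✓)  001-1(✓)  0010-(✓)  0011-(✓)  01-01(✓)  01-10(✓)  011-0(✓)  0110-(✓)  1-100(✓)  1-101(✓)  1-110(✓)  1-111(✓)  10-00  101-0(✓)  101-1(✓)  1010-(✓)  1011-(✓)  11-10(✓)  111-0(✓)  111-1(✓)  1110-(✓)  1111-(✓)
size-2^2 implicants → --100(✓)  --101(✓)  --110(✓)  -01-0(✓)  -01-1(✓)  -010-(✓)  -011-(✓)  -1-10  -11-0(✓)  -110-(✓)  0--01  0--10  0-1-0(✓)  0-10-(✓)  00--1  00-1-  001--(✓)  1-1-0(✓)  1-1-1(✓)  1-10-(✓)  1-11-(✓)  101--(✓)  111--(✓)
size-2^3 implicants → --1-0  --10-  -01--  1-1--
Unchecked terms (primes): --1-0, --10-, -01--, -1-10, 0--01, 0--10, 00--1, 00-1-, 1-1--, 10-00

NONE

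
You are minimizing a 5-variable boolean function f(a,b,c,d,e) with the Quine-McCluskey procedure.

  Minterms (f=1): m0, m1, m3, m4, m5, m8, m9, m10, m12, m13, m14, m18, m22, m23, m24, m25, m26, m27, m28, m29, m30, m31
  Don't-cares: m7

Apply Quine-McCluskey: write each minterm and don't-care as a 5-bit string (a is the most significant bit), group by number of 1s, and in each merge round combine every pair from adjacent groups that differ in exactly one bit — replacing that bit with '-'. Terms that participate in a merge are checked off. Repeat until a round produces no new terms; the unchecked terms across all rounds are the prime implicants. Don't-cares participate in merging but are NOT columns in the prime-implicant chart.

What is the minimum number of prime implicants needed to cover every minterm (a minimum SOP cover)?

[col 0] 00000*, 00001*, 00011*, 00100*, 00101*, 00111*, 01000*, 01001*, 01010*, 01100*, 01101*, 01110*, 10010*, 10110*, 10111*, 11000*, 11001*, 11010*, 11011*, 11100*, 11101*, 11110*, 11111*
[col 1] -0111, -1000*, -1001*, -1010*, -1100*, -1101*, -1110*, 0-000*, 0-001*, 0-100*, 0-101*, 00-00*, 00-01*, 00-11*, 000-1*, 0000-*, 001-1*, 0010-*, 01-00*, 01-01*, 01-10*, 010-0*, 0100-*, 011-0*, 0110-*, 1-010*, 1-110*, 1-111*, 10-10*, 1011-*, 11-00*, 11-01*, 11-10*, 11-11*, 110-0*, 110-1*, 1100-*, 1101-*, 111-0*, 111-1*, 1110-*, 1111-*
[col 2] -1-00*, -1-01*, -1-10*, -10-0*, -100-*, -11-0*, -110-*, 0--00*, 0--01*, 0-00-*, 0-10-*, 00--1, 00-0-*, 01--0*, 01-0-*, 1--10, 1-11-, 11--0*, 11--1*, 11-0-*, 11-1-*, 110--*, 111--*
[col 3] -1--0, -1-0-, 0--0-, 11---
Prime implicants: -0111, -1--0, -1-0-, 0--0-, 00--1, 1--10, 1-11-, 11---
PI chart (minterm → PIs covering it):
  0 | 0--0-  (sole → essential)
  1 | 0--0-,00--1
  3 | 00--1  (sole → essential)
  4 | 0--0-  (sole → essential)
  5 | 0--0-,00--1
  8 | -1--0,-1-0-,0--0-
  9 | -1-0-,0--0-
  10 | -1--0  (sole → essential)
  12 | -1--0,-1-0-,0--0-
  13 | -1-0-,0--0-
  14 | -1--0  (sole → essential)
  18 | 1--10  (sole → essential)
  22 | 1--10,1-11-
  23 | -0111,1-11-
  24 | -1--0,-1-0-,11---
  25 | -1-0-,11---
  26 | -1--0,1--10,11---
  27 | 11---  (sole → essential)
  28 | -1--0,-1-0-,11---
  29 | -1-0-,11---
  30 | -1--0,1--10,1-11-,11---
  31 | 1-11-,11---
Essential prime implicants: -1--0, 0--0-, 00--1, 1--10, 11---
Petrick residual → -0111
Minimum SOP uses 6 PIs: b'cde + be' + a'd' + a'b'e + ade' + ab

6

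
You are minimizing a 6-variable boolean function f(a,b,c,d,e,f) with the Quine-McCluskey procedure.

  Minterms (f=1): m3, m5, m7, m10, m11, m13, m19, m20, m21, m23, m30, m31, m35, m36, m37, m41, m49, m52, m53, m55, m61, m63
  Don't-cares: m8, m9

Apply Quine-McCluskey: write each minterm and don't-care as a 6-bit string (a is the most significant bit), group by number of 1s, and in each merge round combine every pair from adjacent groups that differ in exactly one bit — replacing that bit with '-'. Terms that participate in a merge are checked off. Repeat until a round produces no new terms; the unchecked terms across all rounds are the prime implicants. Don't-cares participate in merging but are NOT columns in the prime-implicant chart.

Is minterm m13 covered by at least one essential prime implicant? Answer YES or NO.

[col 0] 000011*, 000101*, 000111*, 001000*, 001001*, 001010*, 001011*, 001101*, 010011*, 010100*, 010101*, 010111*, 011110*, 011111*, 100011*, 100100*, 100101*, 101001*, 110001*, 110100*, 110101*, 110111*, 111101*, 111111*
[col 1] -00011, -00101*, -01001, -10100*, -10101*, -10111*, -11111*, 0-0011*, 0-0101*, 0-0111*, 00-011, 00-101, 000-11*, 0001-1*, 001-01, 0010-0*, 0010-1*, 00100-*, 00101-*, 01-111*, 010-11*, 0101-1*, 01010-*, 01111-, 1-0100*, 1-0101*, 10010-*, 11-101*, 11-111*, 110-01, 1101-1*, 11010-*, 1111-1*
[col 2] --0101, -1-111, -101-1, -1010-, 0-0-11, 0-01-1, 0010--, 1-010-, 11-1-1
Prime implicants: --0101, -00011, -01001, -1-111, -101-1, -1010-, 0-0-11, 0-01-1, 00-011, 00-101, 001-01, 0010--, 01111-, 1-010-, 11-1-1, 110-01
PI chart (minterm → PIs covering it):
  3 | -00011,0-0-11,00-011
  5 | --0101,0-01-1,00-101
  7 | 0-0-11,0-01-1
  10 | 0010--  (sole → essential)
  11 | 00-011,0010--
  13 | 00-101,001-01
  19 | 0-0-11  (sole → essential)
  20 | -1010-  (sole → essential)
  21 | --0101,-101-1,-1010-,0-01-1
  23 | -1-111,-101-1,0-0-11,0-01-1
  30 | 01111-  (sole → essential)
  31 | -1-111,01111-
  35 | -00011  (sole → essential)
  36 | 1-010-  (sole → essential)
  37 | --0101,1-010-
  41 | -01001  (sole → essential)
  49 | 110-01  (sole → essential)
  52 | -1010-,1-010-
  53 | --0101,-101-1,-1010-,1-010-,11-1-1,110-01
  55 | -1-111,-101-1,11-1-1
  61 | 11-1-1  (sole → essential)
  63 | -1-111,11-1-1
Essential prime implicants: -00011, -01001, -1010-, 0-0-11, 0010--, 01111-, 1-010-, 11-1-1, 110-01

NO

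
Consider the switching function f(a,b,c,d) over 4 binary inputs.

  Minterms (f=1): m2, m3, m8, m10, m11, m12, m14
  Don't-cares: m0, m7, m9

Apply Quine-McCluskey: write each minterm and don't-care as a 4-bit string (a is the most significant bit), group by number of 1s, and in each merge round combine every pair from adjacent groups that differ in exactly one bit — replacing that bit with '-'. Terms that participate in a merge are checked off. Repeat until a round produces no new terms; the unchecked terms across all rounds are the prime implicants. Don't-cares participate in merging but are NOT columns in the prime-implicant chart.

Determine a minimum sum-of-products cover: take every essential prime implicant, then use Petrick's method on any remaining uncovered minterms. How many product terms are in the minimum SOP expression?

2

size-2^0 implicants → 0000(✓)  0010(✓)  0011(✓)  0111(✓)  1000(✓)  1001(✓)  1010(✓)  1011(✓)  1100(✓)  1110(✓)
size-2^1 implicants → -000(✓)  -010(✓)  -011(✓)  0-11  00-0(✓)  001-(✓)  1-00(✓)  1-10(✓)  10-0(✓)  10-1(✓)  100-(✓)  101-(✓)  11-0(✓)
size-2^2 implicants → -0-0  -01-  1--0  10--
Unchecked terms (primes): -0-0, -01-, 0-11, 1--0, 10--
Minterm coverage:
  m2 ⊆ -0-0,-01-
  m3 ⊆ -01-,0-11
  m8 ⊆ -0-0,1--0,10--
  m10 ⊆ -0-0,-01-,1--0,10--
  m11 ⊆ -01-,10--
  m12 ⊆ 1--0 [E]
  m14 ⊆ 1--0 [E]
E = {1--0}
Petrick residual → -01-
Cover = b'c + ad'  |cover|=2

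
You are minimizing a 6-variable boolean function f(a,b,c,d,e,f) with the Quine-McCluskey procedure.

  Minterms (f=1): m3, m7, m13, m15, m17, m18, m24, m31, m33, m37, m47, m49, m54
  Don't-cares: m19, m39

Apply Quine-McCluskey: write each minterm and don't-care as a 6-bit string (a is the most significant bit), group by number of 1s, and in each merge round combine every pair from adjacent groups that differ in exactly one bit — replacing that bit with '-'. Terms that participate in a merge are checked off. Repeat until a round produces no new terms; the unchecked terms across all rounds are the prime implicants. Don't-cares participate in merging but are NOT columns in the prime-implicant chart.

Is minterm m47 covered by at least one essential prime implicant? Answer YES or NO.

YES

[col 0] 000011*, 000111*, 001101*, 001111*, 010001*, 010010*, 010011*, 011000, 011111*, 100001*, 100101*, 100111*, 101111*, 110001*, 110110
[col 1] -00111*, -01111*, -10001, 0-0011, 0-1111, 00-111*, 000-11, 0011-1, 0100-1, 01001-, 1-0001, 10-111*, 100-01, 1001-1
[col 2] -0-111
Prime implicants: -0-111, -10001, 0-0011, 0-1111, 000-11, 0011-1, 0100-1, 01001-, 011000, 1-0001, 100-01, 1001-1, 110110
PI chart (minterm → PIs covering it):
  3 | 0-0011,000-11
  7 | -0-111,000-11
  13 | 0011-1  (sole → essential)
  15 | -0-111,0-1111,0011-1
  17 | -10001,0100-1
  18 | 01001-  (sole → essential)
  24 | 011000  (sole → essential)
  31 | 0-1111  (sole → essential)
  33 | 1-0001,100-01
  37 | 100-01,1001-1
  47 | -0-111  (sole → essential)
  49 | -10001,1-0001
  54 | 110110  (sole → essential)
Essential prime implicants: -0-111, 0-1111, 0011-1, 01001-, 011000, 110110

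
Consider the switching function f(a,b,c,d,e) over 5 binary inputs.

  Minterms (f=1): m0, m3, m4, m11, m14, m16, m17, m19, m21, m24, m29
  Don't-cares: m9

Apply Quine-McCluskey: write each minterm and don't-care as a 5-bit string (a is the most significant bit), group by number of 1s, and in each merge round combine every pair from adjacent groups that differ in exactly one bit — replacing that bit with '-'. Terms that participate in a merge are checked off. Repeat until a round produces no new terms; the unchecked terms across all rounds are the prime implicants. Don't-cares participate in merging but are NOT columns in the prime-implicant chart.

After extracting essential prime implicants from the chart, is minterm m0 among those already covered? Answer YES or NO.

YES

Round 0: 00000✓ 00011✓ 00100✓ 01001✓ 01011✓ 01110 10000✓ 10001✓ 10011✓ 10101✓ 11000✓ 11101✓
Round 1: -0000 -0011 0-011 00-00 010-1 1-000 1-101 10-01 100-1 1000-
PIs = {-0000, -0011, 0-011, 00-00, 010-1, 01110, 1-000, 1-101, 10-01, 100-1, 1000-}
Coverage chart:
  m0: -0000,00-00
  m3: -0011,0-011
  m4: 00-00 ←essential
  m11: 0-011,010-1
  m14: 01110 ←essential
  m16: -0000,1-000,1000-
  m17: 10-01,100-1,1000-
  m19: -0011,100-1
  m21: 1-101,10-01
  m24: 1-000 ←essential
  m29: 1-101 ←essential
Essential: 00-00, 01110, 1-000, 1-101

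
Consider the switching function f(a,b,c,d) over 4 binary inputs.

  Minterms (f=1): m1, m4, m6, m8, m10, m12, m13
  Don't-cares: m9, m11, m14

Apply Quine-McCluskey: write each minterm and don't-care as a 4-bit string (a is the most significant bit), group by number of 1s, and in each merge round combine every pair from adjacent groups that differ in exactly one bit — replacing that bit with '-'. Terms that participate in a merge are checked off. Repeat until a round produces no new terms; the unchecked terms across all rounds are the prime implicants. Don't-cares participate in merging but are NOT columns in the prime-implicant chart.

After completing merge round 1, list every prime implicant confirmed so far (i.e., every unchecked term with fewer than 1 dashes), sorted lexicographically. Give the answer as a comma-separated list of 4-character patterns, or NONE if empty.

NONE

[col 0] 0001*, 0100*, 0110*, 1000*, 1001*, 1010*, 1011*, 1100*, 1101*, 1110*
[col 1] -001, -100*, -110*, 01-0*, 1-00*, 1-01*, 1-10*, 10-0*, 10-1*, 100-*, 101-*, 11-0*, 110-*
[col 2] -1-0, 1--0, 1-0-, 10--
Prime implicants: -001, -1-0, 1--0, 1-0-, 10--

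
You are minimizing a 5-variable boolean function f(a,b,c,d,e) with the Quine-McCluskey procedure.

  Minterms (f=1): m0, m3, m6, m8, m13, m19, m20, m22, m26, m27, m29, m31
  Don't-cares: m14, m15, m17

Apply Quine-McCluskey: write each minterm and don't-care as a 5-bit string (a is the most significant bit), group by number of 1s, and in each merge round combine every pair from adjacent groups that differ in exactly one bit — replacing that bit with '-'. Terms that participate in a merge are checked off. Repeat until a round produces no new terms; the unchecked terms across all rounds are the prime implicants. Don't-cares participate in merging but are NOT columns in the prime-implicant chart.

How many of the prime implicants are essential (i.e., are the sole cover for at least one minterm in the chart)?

size-2^0 implicants → 00000(✓)  00011(✓)  00110(✓)  01000(✓)  01101(✓)  01110(✓)  01111(✓)  10001(✓)  10011(✓)  10100(✓)  10110(✓)  11010(✓)  11011(✓)  11101(✓)  11111(✓)
size-2^1 implicants → -0011  -0110  -1101(✓)  -1111(✓)  0-000  0-110  011-1(✓)  0111-  1-011  100-1  101-0  11-11  1101-  111-1(✓)
size-2^2 implicants → -11-1
Unchecked terms (primes): -0011, -0110, -11-1, 0-000, 0-110, 0111-, 1-011, 100-1, 101-0, 11-11, 1101-
Minterm coverage:
  m0 ⊆ 0-000 [E]
  m3 ⊆ -0011 [E]
  m6 ⊆ -0110,0-110
  m8 ⊆ 0-000 [E]
  m13 ⊆ -11-1 [E]
  m19 ⊆ -0011,1-011,100-1
  m20 ⊆ 101-0 [E]
  m22 ⊆ -0110,101-0
  m26 ⊆ 1101- [E]
  m27 ⊆ 1-011,11-11,1101-
  m29 ⊆ -11-1 [E]
  m31 ⊆ -11-1,11-11
E = {-0011, -11-1, 0-000, 101-0, 1101-}

5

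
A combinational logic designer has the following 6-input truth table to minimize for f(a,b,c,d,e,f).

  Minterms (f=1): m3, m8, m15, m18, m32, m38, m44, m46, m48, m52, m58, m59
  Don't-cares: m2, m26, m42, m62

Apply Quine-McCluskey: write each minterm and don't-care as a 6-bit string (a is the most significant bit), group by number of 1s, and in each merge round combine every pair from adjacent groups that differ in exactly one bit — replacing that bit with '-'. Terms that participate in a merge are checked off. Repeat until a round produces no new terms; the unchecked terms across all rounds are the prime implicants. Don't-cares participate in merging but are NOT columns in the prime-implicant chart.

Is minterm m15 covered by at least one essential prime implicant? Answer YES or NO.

YES

Round 0: 000010✓ 000011✓ 001000 001111 010010✓ 011010✓ 100000✓ 100110✓ 101010✓ 101100✓ 101110✓ 110000✓ 110100✓ 111010✓ 111011✓ 111110✓
Round 1: -11010 0-0010 00001- 01-010 1-0000 1-1010✓ 1-1110✓ 10-110 101-10✓ 1011-0 110-00 111-10✓ 11101-
Round 2: 1-1-10
PIs = {-11010, 0-0010, 00001-, 001000, 001111, 01-010, 1-0000, 1-1-10, 10-110, 1011-0, 110-00, 11101-}
Coverage chart:
  m3: 00001- ←essential
  m8: 001000 ←essential
  m15: 001111 ←essential
  m18: 0-0010,01-010
  m32: 1-0000 ←essential
  m38: 10-110 ←essential
  m44: 1011-0 ←essential
  m46: 1-1-10,10-110,1011-0
  m48: 1-0000,110-00
  m52: 110-00 ←essential
  m58: -11010,1-1-10,11101-
  m59: 11101- ←essential
Essential: 00001-, 001000, 001111, 1-0000, 10-110, 1011-0, 110-00, 11101-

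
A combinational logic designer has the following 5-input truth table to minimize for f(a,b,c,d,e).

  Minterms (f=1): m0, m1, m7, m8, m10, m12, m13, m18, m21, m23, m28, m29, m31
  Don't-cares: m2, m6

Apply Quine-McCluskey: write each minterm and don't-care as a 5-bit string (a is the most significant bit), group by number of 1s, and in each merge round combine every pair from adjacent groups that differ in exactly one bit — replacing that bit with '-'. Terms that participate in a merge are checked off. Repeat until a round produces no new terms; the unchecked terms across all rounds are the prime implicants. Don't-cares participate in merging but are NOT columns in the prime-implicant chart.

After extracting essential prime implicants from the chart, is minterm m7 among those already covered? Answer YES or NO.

NO

Round 0: 00000✓ 00001✓ 00010✓ 00110✓ 00111✓ 01000✓ 01010✓ 01100✓ 01101✓ 10010✓ 10101✓ 10111✓ 11100✓ 11101✓ 11111✓
Round 1: -0010 -0111 -1100✓ -1101✓ 0-000✓ 0-010✓ 00-10 000-0✓ 0000- 0011- 01-00 010-0✓ 0110-✓ 1-101✓ 1-111✓ 101-1✓ 111-1✓ 1110-✓
Round 2: -110- 0-0-0 1-1-1
PIs = {-0010, -0111, -110-, 0-0-0, 00-10, 0000-, 0011-, 01-00, 1-1-1}
Coverage chart:
  m0: 0-0-0,0000-
  m1: 0000- ←essential
  m7: -0111,0011-
  m8: 0-0-0,01-00
  m10: 0-0-0 ←essential
  m12: -110-,01-00
  m13: -110- ←essential
  m18: -0010 ←essential
  m21: 1-1-1 ←essential
  m23: -0111,1-1-1
  m28: -110- ←essential
  m29: -110-,1-1-1
  m31: 1-1-1 ←essential
Essential: -0010, -110-, 0-0-0, 0000-, 1-1-1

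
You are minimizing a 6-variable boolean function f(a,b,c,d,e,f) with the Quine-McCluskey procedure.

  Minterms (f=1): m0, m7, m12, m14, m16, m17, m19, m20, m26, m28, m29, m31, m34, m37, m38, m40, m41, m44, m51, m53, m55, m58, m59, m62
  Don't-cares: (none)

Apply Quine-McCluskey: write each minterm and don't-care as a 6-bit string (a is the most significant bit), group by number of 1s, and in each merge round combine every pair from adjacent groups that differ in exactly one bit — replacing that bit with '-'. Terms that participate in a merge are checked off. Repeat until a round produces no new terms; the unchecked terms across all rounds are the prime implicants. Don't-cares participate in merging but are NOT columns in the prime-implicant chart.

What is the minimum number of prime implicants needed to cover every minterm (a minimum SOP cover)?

[col 0] 000000*, 000111, 001100*, 001110*, 010000*, 010001*, 010011*, 010100*, 011010*, 011100*, 011101*, 011111*, 100010*, 100101*, 100110*, 101000*, 101001*, 101100*, 110011*, 110101*, 110111*, 111010*, 111011*, 111110*
[col 1] -01100, -10011, -11010, 0-0000, 0-1100, 0011-0, 01-100, 010-00, 0100-1, 01000-, 0111-1, 01110-, 1-0101, 100-10, 101-00, 10100-, 11-011, 110-11, 1101-1, 111-10, 11101-
Prime implicants: -01100, -10011, -11010, 0-0000, 0-1100, 000111, 0011-0, 01-100, 010-00, 0100-1, 01000-, 0111-1, 01110-, 1-0101, 100-10, 101-00, 10100-, 11-011, 110-11, 1101-1, 111-10, 11101-
PI chart (minterm → PIs covering it):
  0 | 0-0000  (sole → essential)
  7 | 000111  (sole → essential)
  12 | -01100,0-1100,0011-0
  14 | 0011-0  (sole → essential)
  16 | 0-0000,010-00,01000-
  17 | 0100-1,01000-
  19 | -10011,0100-1
  20 | 01-100,010-00
  26 | -11010  (sole → essential)
  28 | 0-1100,01-100,01110-
  29 | 0111-1,01110-
  31 | 0111-1  (sole → essential)
  34 | 100-10  (sole → essential)
  37 | 1-0101  (sole → essential)
  38 | 100-10  (sole → essential)
  40 | 101-00,10100-
  41 | 10100-  (sole → essential)
  44 | -01100,101-00
  51 | -10011,11-011,110-11
  53 | 1-0101,1101-1
  55 | 110-11,1101-1
  58 | -11010,111-10,11101-
  59 | 11-011,11101-
  62 | 111-10  (sole → essential)
Essential prime implicants: -11010, 0-0000, 000111, 0011-0, 0111-1, 1-0101, 100-10, 10100-, 111-10
Petrick residual → -01100, 01-100, 0100-1, 11-011, 110-11
Minimum SOP uses 14 PIs: b'cde'f' + bcd'ef' + a'c'd'e'f' + a'b'c'def + a'b'cdf' + a'bde'f' + a'bc'd'f + a'bcdf + ac'de'f + ab'c'ef' + ab'cd'e' + abd'ef + abc'ef + abcef'

14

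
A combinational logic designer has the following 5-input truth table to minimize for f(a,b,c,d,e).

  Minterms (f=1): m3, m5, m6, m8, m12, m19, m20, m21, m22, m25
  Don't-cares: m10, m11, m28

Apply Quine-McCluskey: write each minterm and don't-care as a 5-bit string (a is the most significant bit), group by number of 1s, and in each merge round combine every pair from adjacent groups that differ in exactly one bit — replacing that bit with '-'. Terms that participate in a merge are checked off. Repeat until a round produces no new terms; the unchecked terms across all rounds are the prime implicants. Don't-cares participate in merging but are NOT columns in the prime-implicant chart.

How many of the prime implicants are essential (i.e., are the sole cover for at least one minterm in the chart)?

[col 0] 00011*, 00101*, 00110*, 01000*, 01010*, 01011*, 01100*, 10011*, 10100*, 10101*, 10110*, 11001, 11100*
[col 1] -0011, -0101, -0110, -1100, 0-011, 01-00, 010-0, 0101-, 1-100, 101-0, 1010-
Prime implicants: -0011, -0101, -0110, -1100, 0-011, 01-00, 010-0, 0101-, 1-100, 101-0, 1010-, 11001
PI chart (minterm → PIs covering it):
  3 | -0011,0-011
  5 | -0101  (sole → essential)
  6 | -0110  (sole → essential)
  8 | 01-00,010-0
  12 | -1100,01-00
  19 | -0011  (sole → essential)
  20 | 1-100,101-0,1010-
  21 | -0101,1010-
  22 | -0110,101-0
  25 | 11001  (sole → essential)
Essential prime implicants: -0011, -0101, -0110, 11001

4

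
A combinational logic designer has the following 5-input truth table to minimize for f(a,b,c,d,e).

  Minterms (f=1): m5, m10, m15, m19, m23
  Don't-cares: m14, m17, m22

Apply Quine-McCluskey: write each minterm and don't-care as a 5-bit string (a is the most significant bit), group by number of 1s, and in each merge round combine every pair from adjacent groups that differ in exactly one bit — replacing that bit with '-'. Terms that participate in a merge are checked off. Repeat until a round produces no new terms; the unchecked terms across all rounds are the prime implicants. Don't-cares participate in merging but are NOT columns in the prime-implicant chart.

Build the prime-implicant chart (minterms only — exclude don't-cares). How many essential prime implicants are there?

3

size-2^0 implicants → 00101  01010(✓)  01110(✓)  01111(✓)  10001(✓)  10011(✓)  10110(✓)  10111(✓)
size-2^1 implicants → 01-10  0111-  10-11  100-1  1011-
Unchecked terms (primes): 00101, 01-10, 0111-, 10-11, 100-1, 1011-
Minterm coverage:
  m5 ⊆ 00101 [E]
  m10 ⊆ 01-10 [E]
  m15 ⊆ 0111- [E]
  m19 ⊆ 10-11,100-1
  m23 ⊆ 10-11,1011-
E = {00101, 01-10, 0111-}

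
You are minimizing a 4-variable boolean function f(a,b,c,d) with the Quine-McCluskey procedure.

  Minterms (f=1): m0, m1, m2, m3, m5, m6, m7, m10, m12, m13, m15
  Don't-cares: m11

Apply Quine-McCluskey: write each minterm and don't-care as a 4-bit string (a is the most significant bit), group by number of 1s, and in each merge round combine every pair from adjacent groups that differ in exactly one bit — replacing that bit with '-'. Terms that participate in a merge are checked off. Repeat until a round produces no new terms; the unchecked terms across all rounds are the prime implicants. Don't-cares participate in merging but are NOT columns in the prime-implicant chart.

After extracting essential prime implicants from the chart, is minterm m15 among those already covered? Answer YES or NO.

NO

size-2^0 implicants → 0000(✓)  0001(✓)  0010(✓)  0011(✓)  0101(✓)  0110(✓)  0111(✓)  1010(✓)  1011(✓)  1100(✓)  1101(✓)  1111(✓)
size-2^1 implicants → -010(✓)  -011(✓)  -101(✓)  -111(✓)  0-01(✓)  0-10(✓)  0-11(✓)  00-0(✓)  00-1(✓)  000-(✓)  001-(✓)  01-1(✓)  011-(✓)  1-11(✓)  101-(✓)  11-1(✓)  110-
size-2^2 implicants → --11  -01-  -1-1  0--1  0-1-  00--
Unchecked terms (primes): --11, -01-, -1-1, 0--1, 0-1-, 00--, 110-
Minterm coverage:
  m0 ⊆ 00-- [E]
  m1 ⊆ 0--1,00--
  m2 ⊆ -01-,0-1-,00--
  m3 ⊆ --11,-01-,0--1,0-1-,00--
  m5 ⊆ -1-1,0--1
  m6 ⊆ 0-1- [E]
  m7 ⊆ --11,-1-1,0--1,0-1-
  m10 ⊆ -01- [E]
  m12 ⊆ 110- [E]
  m13 ⊆ -1-1,110-
  m15 ⊆ --11,-1-1
E = {-01-, 0-1-, 00--, 110-}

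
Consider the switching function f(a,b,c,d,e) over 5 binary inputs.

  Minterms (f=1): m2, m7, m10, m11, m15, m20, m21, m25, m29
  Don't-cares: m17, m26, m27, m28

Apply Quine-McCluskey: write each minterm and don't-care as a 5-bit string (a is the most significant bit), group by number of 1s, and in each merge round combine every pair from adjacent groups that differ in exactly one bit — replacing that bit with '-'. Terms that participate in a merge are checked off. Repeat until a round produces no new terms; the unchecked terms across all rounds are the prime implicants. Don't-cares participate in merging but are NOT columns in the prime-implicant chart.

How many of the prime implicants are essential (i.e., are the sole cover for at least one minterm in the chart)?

3

Round 0: 00010✓ 00111✓ 01010✓ 01011✓ 01111✓ 10001✓ 10100✓ 10101✓ 11001✓ 11010✓ 11011✓ 11100✓ 11101✓
Round 1: -1010✓ -1011✓ 0-010 0-111 01-11 0101-✓ 1-001✓ 1-100✓ 1-101✓ 10-01✓ 1010-✓ 11-01✓ 110-1 1101-✓ 1110-✓
Round 2: -101- 1--01 1-10-
PIs = {-101-, 0-010, 0-111, 01-11, 1--01, 1-10-, 110-1}
Coverage chart:
  m2: 0-010 ←essential
  m7: 0-111 ←essential
  m10: -101-,0-010
  m11: -101-,01-11
  m15: 0-111,01-11
  m20: 1-10- ←essential
  m21: 1--01,1-10-
  m25: 1--01,110-1
  m29: 1--01,1-10-
Essential: 0-010, 0-111, 1-10-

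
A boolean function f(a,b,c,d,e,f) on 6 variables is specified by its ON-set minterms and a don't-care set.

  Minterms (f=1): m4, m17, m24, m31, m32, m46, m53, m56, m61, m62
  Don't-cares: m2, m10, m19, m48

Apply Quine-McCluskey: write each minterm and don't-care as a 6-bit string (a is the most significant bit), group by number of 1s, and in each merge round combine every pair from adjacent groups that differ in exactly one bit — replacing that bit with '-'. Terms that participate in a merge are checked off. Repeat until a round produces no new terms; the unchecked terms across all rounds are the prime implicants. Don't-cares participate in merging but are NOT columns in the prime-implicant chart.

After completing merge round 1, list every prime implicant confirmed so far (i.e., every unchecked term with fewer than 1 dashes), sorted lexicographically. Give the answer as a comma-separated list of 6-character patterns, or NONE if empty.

000100, 011111

size-2^0 implicants → 000010(✓)  000100  001010(✓)  010001(✓)  010011(✓)  011000(✓)  011111  100000(✓)  101110(✓)  110000(✓)  110101(✓)  111000(✓)  111101(✓)  111110(✓)
size-2^1 implicants → -11000  00-010  0100-1  1-0000  1-1110  11-000  11-101
Unchecked terms (primes): -11000, 00-010, 000100, 0100-1, 011111, 1-0000, 1-1110, 11-000, 11-101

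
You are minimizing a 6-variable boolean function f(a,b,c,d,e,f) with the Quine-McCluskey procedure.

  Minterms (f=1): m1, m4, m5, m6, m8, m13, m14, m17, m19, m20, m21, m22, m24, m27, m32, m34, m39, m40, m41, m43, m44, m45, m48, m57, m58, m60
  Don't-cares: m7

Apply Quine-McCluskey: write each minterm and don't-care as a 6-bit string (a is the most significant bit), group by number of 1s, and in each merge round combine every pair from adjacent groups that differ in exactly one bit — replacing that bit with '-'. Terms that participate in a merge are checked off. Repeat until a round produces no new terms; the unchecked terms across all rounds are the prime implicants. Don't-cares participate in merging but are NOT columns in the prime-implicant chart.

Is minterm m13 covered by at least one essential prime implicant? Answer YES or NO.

size-2^0 implicants → 000001(✓)  000100(✓)  000101(✓)  000110(✓)  000111(✓)  001000(✓)  001101(✓)  001110(✓)  010001(✓)  010011(✓)  010100(✓)  010101(✓)  010110(✓)  011000(✓)  011011(✓)  100000(✓)  100010(✓)  100111(✓)  101000(✓)  101001(✓)  101011(✓)  101100(✓)  101101(✓)  110000(✓)  111001(✓)  111010  111100(✓)
size-2^1 implicants → -00111  -01000  -01101  0-0001(✓)  0-0100(✓)  0-0101(✓)  0-0110(✓)  0-1000  00-101  00-110  000-01(✓)  0001-0(✓)  0001-1(✓)  00010-(✓)  00011-(✓)  01-011  010-01(✓)  0100-1  0101-0(✓)  01010-(✓)  1-0000  1-1001  1-1100  10-000  1000-0  101-00(✓)  101-01(✓)  1010-1  10100-(✓)  10110-(✓)
size-2^2 implicants → 0-0-01  0-01-0  0-010-  0001--  101-0-
Unchecked terms (primes): -00111, -01000, -01101, 0-0-01, 0-01-0, 0-010-, 0-1000, 00-101, 00-110, 0001--, 01-011, 0100-1, 1-0000, 1-1001, 1-1100, 10-000, 1000-0, 101-0-, 1010-1, 111010
Minterm coverage:
  m1 ⊆ 0-0-01 [E]
  m4 ⊆ 0-01-0,0-010-,0001--
  m5 ⊆ 0-0-01,0-010-,00-101,0001--
  m6 ⊆ 0-01-0,00-110,0001--
  m8 ⊆ -01000,0-1000
  m13 ⊆ -01101,00-101
  m14 ⊆ 00-110 [E]
  m17 ⊆ 0-0-01,0100-1
  m19 ⊆ 01-011,0100-1
  m20 ⊆ 0-01-0,0-010-
  m21 ⊆ 0-0-01,0-010-
  m22 ⊆ 0-01-0 [E]
  m24 ⊆ 0-1000 [E]
  m27 ⊆ 01-011 [E]
  m32 ⊆ 1-0000,10-000,1000-0
  m34 ⊆ 1000-0 [E]
  m39 ⊆ -00111 [E]
  m40 ⊆ -01000,10-000,101-0-
  m41 ⊆ 1-1001,101-0-,1010-1
  m43 ⊆ 1010-1 [E]
  m44 ⊆ 1-1100,101-0-
  m45 ⊆ -01101,101-0-
  m48 ⊆ 1-0000 [E]
  m57 ⊆ 1-1001 [E]
  m58 ⊆ 111010 [E]
  m60 ⊆ 1-1100 [E]
E = {-00111, 0-0-01, 0-01-0, 0-1000, 00-110, 01-011, 1-0000, 1-1001, 1-1100, 1000-0, 1010-1, 111010}

NO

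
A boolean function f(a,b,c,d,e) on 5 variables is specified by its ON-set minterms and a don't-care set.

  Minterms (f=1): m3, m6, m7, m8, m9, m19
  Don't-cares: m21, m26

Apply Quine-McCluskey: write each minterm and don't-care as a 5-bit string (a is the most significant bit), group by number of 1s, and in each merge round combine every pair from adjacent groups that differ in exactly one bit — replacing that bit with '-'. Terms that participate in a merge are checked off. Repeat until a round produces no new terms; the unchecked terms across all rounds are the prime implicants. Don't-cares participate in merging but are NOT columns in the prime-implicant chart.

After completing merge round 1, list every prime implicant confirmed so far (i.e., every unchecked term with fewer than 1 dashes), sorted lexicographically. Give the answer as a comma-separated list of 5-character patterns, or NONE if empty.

10101, 11010

size-2^0 implicants → 00011(✓)  00110(✓)  00111(✓)  01000(✓)  01001(✓)  10011(✓)  10101  11010
size-2^1 implicants → -0011  00-11  0011-  0100-
Unchecked terms (primes): -0011, 00-11, 0011-, 0100-, 10101, 11010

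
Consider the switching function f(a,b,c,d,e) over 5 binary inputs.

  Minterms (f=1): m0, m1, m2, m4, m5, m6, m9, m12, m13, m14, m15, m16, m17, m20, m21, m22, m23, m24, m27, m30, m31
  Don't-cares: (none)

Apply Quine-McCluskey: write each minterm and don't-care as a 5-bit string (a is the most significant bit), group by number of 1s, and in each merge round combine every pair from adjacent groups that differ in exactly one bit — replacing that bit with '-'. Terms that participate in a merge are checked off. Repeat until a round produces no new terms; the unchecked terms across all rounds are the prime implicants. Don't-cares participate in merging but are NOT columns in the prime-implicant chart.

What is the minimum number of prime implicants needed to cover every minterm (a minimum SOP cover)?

size-2^0 implicants → 00000(✓)  00001(✓)  00010(✓)  00100(✓)  00101(✓)  00110(✓)  01001(✓)  01100(✓)  01101(✓)  01110(✓)  01111(✓)  10000(✓)  10001(✓)  10100(✓)  10101(✓)  10110(✓)  10111(✓)  11000(✓)  11011(✓)  11110(✓)  11111(✓)
size-2^1 implicants → -0000(✓)  -0001(✓)  -0100(✓)  -0101(✓)  -0110(✓)  -1110(✓)  -1111(✓)  0-001(✓)  0-100(✓)  0-101(✓)  0-110(✓)  00-00(✓)  00-01(✓)  00-10(✓)  000-0(✓)  0000-(✓)  001-0(✓)  0010-(✓)  01-01(✓)  011-0(✓)  011-1(✓)  0110-(✓)  0111-(✓)  1-000  1-110(✓)  1-111(✓)  10-00(✓)  10-01(✓)  1000-(✓)  101-0(✓)  101-1(✓)  1010-(✓)  1011-(✓)  11-11  1111-(✓)
size-2^2 implicants → --110  -0-00(✓)  -0-01(✓)  -000-(✓)  -01-0  -010-(✓)  -111-  0--01  0-1-0  0-10-  00--0  00-0-(✓)  011--  1-11-  10-0-(✓)  101--
size-2^3 implicants → -0-0-
Unchecked terms (primes): --110, -0-0-, -01-0, -111-, 0--01, 0-1-0, 0-10-, 00--0, 011--, 1-000, 1-11-, 101--, 11-11
Minterm coverage:
  m0 ⊆ -0-0-,00--0
  m1 ⊆ -0-0-,0--01
  m2 ⊆ 00--0 [E]
  m4 ⊆ -0-0-,-01-0,0-1-0,0-10-,00--0
  m5 ⊆ -0-0-,0--01,0-10-
  m6 ⊆ --110,-01-0,0-1-0,00--0
  m9 ⊆ 0--01 [E]
  m12 ⊆ 0-1-0,0-10-,011--
  m13 ⊆ 0--01,0-10-,011--
  m14 ⊆ --110,-111-,0-1-0,011--
  m15 ⊆ -111-,011--
  m16 ⊆ -0-0-,1-000
  m17 ⊆ -0-0- [E]
  m20 ⊆ -0-0-,-01-0,101--
  m21 ⊆ -0-0-,101--
  m22 ⊆ --110,-01-0,1-11-,101--
  m23 ⊆ 1-11-,101--
  m24 ⊆ 1-000 [E]
  m27 ⊆ 11-11 [E]
  m30 ⊆ --110,-111-,1-11-
  m31 ⊆ -111-,1-11-,11-11
E = {-0-0-, 0--01, 00--0, 1-000, 11-11}
Petrick residual → 011--, 1-11-
Cover = b'd' + a'd'e + a'b'e' + a'bc + ac'd'e' + acd + abde  |cover|=7

7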